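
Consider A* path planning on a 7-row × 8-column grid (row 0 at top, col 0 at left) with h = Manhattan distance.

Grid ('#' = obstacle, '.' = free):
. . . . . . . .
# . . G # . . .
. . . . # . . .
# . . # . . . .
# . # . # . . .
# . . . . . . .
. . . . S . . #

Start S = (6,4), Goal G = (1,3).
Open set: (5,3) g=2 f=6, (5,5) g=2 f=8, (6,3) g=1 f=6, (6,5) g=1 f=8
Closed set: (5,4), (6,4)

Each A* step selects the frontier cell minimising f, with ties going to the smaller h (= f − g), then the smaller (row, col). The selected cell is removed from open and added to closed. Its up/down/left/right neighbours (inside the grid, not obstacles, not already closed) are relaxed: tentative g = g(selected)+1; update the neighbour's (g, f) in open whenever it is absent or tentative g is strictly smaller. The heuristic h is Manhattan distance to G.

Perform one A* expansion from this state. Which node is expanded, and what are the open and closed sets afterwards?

step 1: expand (5,3) (f=6, h=4) → closed; open now [(4,3) g=3 f=6, (5,2) g=3 f=8, (5,5) g=2 f=8, (6,3) g=1 f=6, (6,5) g=1 f=8]

expanded=(5,3); open=[(4,3) g=3 f=6, (5,2) g=3 f=8, (5,5) g=2 f=8, (6,3) g=1 f=6, (6,5) g=1 f=8]; closed=[(5,3), (5,4), (6,4)]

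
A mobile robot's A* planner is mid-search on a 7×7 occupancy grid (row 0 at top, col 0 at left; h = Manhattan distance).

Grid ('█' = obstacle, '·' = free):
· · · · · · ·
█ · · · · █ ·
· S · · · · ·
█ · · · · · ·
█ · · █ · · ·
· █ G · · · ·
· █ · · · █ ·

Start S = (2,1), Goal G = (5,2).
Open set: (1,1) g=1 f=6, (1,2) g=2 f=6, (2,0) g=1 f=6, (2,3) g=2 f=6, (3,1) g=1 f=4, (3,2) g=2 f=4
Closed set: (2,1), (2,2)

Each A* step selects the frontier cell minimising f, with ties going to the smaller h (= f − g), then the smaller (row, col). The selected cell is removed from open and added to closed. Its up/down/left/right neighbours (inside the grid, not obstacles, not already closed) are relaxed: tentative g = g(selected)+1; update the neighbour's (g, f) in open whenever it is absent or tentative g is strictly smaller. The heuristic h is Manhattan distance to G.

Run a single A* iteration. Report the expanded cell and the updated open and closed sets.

step 1: expand (3,2) (f=4, h=2) → closed; open now [(1,1) g=1 f=6, (1,2) g=2 f=6, (2,0) g=1 f=6, (2,3) g=2 f=6, (3,1) g=1 f=4, (3,3) g=3 f=6, (4,2) g=3 f=4]

expanded=(3,2); open=[(1,1) g=1 f=6, (1,2) g=2 f=6, (2,0) g=1 f=6, (2,3) g=2 f=6, (3,1) g=1 f=4, (3,3) g=3 f=6, (4,2) g=3 f=4]; closed=[(2,1), (2,2), (3,2)]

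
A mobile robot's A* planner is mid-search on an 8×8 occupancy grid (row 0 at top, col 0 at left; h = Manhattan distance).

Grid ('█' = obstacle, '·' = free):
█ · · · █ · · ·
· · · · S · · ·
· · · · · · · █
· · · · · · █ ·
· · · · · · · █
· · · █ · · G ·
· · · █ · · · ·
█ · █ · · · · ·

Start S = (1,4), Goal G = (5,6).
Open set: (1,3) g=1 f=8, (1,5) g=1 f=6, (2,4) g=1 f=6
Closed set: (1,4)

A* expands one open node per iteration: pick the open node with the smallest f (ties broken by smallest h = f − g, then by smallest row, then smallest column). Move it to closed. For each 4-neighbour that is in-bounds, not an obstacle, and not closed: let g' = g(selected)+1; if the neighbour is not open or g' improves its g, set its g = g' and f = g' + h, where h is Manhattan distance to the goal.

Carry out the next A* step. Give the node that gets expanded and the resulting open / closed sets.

expanded=(1,5); open=[(0,5) g=2 f=8, (1,3) g=1 f=8, (1,6) g=2 f=6, (2,4) g=1 f=6, (2,5) g=2 f=6]; closed=[(1,4), (1,5)]

step 1: expand (1,5) (f=6, h=5) → closed; open now [(0,5) g=2 f=8, (1,3) g=1 f=8, (1,6) g=2 f=6, (2,4) g=1 f=6, (2,5) g=2 f=6]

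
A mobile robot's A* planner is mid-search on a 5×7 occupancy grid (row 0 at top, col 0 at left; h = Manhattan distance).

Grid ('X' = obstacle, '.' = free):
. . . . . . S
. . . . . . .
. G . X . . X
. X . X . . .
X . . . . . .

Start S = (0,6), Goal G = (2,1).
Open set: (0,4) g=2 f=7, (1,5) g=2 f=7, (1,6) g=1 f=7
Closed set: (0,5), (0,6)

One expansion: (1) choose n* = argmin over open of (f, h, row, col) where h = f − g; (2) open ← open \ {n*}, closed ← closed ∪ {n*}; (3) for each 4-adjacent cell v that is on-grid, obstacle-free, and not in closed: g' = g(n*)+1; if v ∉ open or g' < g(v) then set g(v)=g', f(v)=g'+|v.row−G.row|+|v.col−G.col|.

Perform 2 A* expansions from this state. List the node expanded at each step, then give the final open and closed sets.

step 1: expand (0,4) (f=7, h=5) → closed; open now [(0,3) g=3 f=7, (1,4) g=3 f=7, (1,5) g=2 f=7, (1,6) g=1 f=7]
step 2: expand (0,3) (f=7, h=4) → closed; open now [(0,2) g=4 f=7, (1,3) g=4 f=7, (1,4) g=3 f=7, (1,5) g=2 f=7, (1,6) g=1 f=7]

order=[(0,4) → (0,3)]; open=[(0,2) g=4 f=7, (1,3) g=4 f=7, (1,4) g=3 f=7, (1,5) g=2 f=7, (1,6) g=1 f=7]; closed=[(0,3), (0,4), (0,5), (0,6)]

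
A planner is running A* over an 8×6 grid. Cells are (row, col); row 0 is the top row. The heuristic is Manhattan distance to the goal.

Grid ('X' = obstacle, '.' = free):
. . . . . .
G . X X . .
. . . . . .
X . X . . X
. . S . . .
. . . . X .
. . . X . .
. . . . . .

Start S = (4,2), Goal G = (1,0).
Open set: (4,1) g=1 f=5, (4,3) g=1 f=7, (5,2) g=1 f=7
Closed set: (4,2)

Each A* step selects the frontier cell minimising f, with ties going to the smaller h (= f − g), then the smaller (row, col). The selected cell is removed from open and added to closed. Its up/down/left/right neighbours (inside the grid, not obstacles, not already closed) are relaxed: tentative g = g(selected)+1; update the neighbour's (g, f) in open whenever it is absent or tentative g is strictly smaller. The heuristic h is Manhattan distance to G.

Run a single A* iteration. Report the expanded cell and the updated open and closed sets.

step 1: expand (4,1) (f=5, h=4) → closed; open now [(3,1) g=2 f=5, (4,0) g=2 f=5, (4,3) g=1 f=7, (5,1) g=2 f=7, (5,2) g=1 f=7]

expanded=(4,1); open=[(3,1) g=2 f=5, (4,0) g=2 f=5, (4,3) g=1 f=7, (5,1) g=2 f=7, (5,2) g=1 f=7]; closed=[(4,1), (4,2)]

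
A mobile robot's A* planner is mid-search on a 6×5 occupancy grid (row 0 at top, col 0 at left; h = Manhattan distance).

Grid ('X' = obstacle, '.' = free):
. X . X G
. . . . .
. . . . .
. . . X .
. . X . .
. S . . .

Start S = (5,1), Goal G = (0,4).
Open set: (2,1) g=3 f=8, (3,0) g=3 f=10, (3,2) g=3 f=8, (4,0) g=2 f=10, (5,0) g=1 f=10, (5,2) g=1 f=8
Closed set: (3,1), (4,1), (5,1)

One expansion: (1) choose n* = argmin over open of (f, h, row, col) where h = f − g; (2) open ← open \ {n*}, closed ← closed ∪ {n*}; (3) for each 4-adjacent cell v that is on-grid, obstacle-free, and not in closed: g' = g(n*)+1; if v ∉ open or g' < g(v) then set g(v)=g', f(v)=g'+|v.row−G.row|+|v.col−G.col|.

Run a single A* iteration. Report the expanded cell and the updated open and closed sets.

expanded=(2,1); open=[(1,1) g=4 f=8, (2,0) g=4 f=10, (2,2) g=4 f=8, (3,0) g=3 f=10, (3,2) g=3 f=8, (4,0) g=2 f=10, (5,0) g=1 f=10, (5,2) g=1 f=8]; closed=[(2,1), (3,1), (4,1), (5,1)]

step 1: expand (2,1) (f=8, h=5) → closed; open now [(1,1) g=4 f=8, (2,0) g=4 f=10, (2,2) g=4 f=8, (3,0) g=3 f=10, (3,2) g=3 f=8, (4,0) g=2 f=10, (5,0) g=1 f=10, (5,2) g=1 f=8]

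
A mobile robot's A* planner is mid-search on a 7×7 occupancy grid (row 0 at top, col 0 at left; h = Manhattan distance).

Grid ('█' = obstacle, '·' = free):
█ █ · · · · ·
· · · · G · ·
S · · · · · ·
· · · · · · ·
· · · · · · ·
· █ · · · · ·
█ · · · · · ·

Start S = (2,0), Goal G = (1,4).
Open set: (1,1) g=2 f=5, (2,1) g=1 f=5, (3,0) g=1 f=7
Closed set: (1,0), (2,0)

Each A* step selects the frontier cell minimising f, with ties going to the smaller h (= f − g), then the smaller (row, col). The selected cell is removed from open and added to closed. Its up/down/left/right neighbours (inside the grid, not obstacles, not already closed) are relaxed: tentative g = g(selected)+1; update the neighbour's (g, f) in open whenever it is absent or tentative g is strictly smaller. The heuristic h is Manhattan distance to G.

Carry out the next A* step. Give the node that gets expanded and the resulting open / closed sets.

step 1: expand (1,1) (f=5, h=3) → closed; open now [(1,2) g=3 f=5, (2,1) g=1 f=5, (3,0) g=1 f=7]

expanded=(1,1); open=[(1,2) g=3 f=5, (2,1) g=1 f=5, (3,0) g=1 f=7]; closed=[(1,0), (1,1), (2,0)]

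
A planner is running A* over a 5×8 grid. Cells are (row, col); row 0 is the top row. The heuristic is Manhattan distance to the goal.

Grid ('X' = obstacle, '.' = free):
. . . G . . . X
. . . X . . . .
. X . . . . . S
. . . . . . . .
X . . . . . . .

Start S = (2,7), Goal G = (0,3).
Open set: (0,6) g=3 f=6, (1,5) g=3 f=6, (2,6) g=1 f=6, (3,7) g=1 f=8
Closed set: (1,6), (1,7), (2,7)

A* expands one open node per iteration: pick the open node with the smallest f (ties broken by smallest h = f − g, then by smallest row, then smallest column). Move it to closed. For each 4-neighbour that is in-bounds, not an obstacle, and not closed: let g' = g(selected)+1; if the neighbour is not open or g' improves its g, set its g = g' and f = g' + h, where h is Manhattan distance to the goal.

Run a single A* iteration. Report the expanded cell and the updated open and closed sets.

expanded=(0,6); open=[(0,5) g=4 f=6, (1,5) g=3 f=6, (2,6) g=1 f=6, (3,7) g=1 f=8]; closed=[(0,6), (1,6), (1,7), (2,7)]

step 1: expand (0,6) (f=6, h=3) → closed; open now [(0,5) g=4 f=6, (1,5) g=3 f=6, (2,6) g=1 f=6, (3,7) g=1 f=8]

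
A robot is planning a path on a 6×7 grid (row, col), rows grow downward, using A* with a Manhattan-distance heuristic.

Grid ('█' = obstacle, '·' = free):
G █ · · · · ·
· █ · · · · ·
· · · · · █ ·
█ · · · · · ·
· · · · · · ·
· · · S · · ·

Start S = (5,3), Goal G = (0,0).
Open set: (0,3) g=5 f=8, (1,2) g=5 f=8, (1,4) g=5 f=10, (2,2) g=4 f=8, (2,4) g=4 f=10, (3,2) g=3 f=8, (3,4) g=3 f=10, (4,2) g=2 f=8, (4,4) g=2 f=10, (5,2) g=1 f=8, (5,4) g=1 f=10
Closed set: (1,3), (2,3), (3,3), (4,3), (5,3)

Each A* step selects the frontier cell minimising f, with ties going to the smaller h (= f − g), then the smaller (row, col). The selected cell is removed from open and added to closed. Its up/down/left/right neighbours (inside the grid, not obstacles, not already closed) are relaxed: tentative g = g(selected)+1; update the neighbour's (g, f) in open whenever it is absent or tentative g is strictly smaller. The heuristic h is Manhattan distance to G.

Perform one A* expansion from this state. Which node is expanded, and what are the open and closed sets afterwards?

expanded=(0,3); open=[(0,2) g=6 f=8, (0,4) g=6 f=10, (1,2) g=5 f=8, (1,4) g=5 f=10, (2,2) g=4 f=8, (2,4) g=4 f=10, (3,2) g=3 f=8, (3,4) g=3 f=10, (4,2) g=2 f=8, (4,4) g=2 f=10, (5,2) g=1 f=8, (5,4) g=1 f=10]; closed=[(0,3), (1,3), (2,3), (3,3), (4,3), (5,3)]

step 1: expand (0,3) (f=8, h=3) → closed; open now [(0,2) g=6 f=8, (0,4) g=6 f=10, (1,2) g=5 f=8, (1,4) g=5 f=10, (2,2) g=4 f=8, (2,4) g=4 f=10, (3,2) g=3 f=8, (3,4) g=3 f=10, (4,2) g=2 f=8, (4,4) g=2 f=10, (5,2) g=1 f=8, (5,4) g=1 f=10]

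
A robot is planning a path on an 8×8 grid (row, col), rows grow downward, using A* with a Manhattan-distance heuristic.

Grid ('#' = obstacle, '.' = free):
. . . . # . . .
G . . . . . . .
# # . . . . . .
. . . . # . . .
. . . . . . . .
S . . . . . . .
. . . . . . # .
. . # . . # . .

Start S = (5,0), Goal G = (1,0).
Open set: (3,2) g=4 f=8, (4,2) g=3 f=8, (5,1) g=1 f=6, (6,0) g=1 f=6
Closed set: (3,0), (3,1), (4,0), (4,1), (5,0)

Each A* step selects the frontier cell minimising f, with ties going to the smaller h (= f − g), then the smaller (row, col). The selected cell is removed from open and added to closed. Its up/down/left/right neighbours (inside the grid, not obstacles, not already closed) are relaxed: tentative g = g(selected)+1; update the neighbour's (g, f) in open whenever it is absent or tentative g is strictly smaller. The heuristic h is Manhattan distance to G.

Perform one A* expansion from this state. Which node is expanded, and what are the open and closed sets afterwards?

step 1: expand (5,1) (f=6, h=5) → closed; open now [(3,2) g=4 f=8, (4,2) g=3 f=8, (5,2) g=2 f=8, (6,0) g=1 f=6, (6,1) g=2 f=8]

expanded=(5,1); open=[(3,2) g=4 f=8, (4,2) g=3 f=8, (5,2) g=2 f=8, (6,0) g=1 f=6, (6,1) g=2 f=8]; closed=[(3,0), (3,1), (4,0), (4,1), (5,0), (5,1)]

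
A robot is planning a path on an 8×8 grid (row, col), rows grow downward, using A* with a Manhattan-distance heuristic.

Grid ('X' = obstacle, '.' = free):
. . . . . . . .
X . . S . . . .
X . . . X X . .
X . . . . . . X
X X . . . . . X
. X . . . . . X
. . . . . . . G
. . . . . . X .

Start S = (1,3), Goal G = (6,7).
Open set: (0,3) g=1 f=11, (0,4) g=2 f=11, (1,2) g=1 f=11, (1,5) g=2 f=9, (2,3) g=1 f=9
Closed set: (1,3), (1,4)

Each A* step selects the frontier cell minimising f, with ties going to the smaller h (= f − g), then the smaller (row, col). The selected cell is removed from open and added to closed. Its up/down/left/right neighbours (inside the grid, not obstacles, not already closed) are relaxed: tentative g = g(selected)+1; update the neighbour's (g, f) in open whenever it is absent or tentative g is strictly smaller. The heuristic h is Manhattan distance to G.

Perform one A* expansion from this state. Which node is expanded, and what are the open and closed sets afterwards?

expanded=(1,5); open=[(0,3) g=1 f=11, (0,4) g=2 f=11, (0,5) g=3 f=11, (1,2) g=1 f=11, (1,6) g=3 f=9, (2,3) g=1 f=9]; closed=[(1,3), (1,4), (1,5)]

step 1: expand (1,5) (f=9, h=7) → closed; open now [(0,3) g=1 f=11, (0,4) g=2 f=11, (0,5) g=3 f=11, (1,2) g=1 f=11, (1,6) g=3 f=9, (2,3) g=1 f=9]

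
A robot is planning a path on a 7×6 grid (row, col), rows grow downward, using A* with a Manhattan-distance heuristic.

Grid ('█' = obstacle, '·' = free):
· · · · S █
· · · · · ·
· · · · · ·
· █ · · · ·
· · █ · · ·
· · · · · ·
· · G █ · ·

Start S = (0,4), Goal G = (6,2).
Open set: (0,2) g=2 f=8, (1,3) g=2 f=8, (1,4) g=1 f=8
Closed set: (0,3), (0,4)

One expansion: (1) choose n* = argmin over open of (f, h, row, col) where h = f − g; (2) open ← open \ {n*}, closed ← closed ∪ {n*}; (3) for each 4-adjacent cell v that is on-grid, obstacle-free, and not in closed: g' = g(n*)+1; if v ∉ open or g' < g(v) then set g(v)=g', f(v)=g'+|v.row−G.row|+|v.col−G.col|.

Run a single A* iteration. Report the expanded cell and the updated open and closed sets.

expanded=(0,2); open=[(0,1) g=3 f=10, (1,2) g=3 f=8, (1,3) g=2 f=8, (1,4) g=1 f=8]; closed=[(0,2), (0,3), (0,4)]

step 1: expand (0,2) (f=8, h=6) → closed; open now [(0,1) g=3 f=10, (1,2) g=3 f=8, (1,3) g=2 f=8, (1,4) g=1 f=8]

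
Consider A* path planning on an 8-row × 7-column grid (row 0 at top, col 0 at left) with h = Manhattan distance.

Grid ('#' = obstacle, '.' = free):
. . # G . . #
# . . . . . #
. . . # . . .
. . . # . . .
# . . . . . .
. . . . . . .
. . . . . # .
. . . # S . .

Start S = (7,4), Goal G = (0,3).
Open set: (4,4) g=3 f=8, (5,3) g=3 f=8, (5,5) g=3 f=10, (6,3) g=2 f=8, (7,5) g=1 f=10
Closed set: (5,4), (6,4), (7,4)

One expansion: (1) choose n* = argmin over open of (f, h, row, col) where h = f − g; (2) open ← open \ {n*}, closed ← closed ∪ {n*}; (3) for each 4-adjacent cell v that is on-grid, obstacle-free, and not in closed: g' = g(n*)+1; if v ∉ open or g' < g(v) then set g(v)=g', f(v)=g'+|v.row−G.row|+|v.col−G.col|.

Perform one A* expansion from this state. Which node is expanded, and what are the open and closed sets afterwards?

step 1: expand (4,4) (f=8, h=5) → closed; open now [(3,4) g=4 f=8, (4,3) g=4 f=8, (4,5) g=4 f=10, (5,3) g=3 f=8, (5,5) g=3 f=10, (6,3) g=2 f=8, (7,5) g=1 f=10]

expanded=(4,4); open=[(3,4) g=4 f=8, (4,3) g=4 f=8, (4,5) g=4 f=10, (5,3) g=3 f=8, (5,5) g=3 f=10, (6,3) g=2 f=8, (7,5) g=1 f=10]; closed=[(4,4), (5,4), (6,4), (7,4)]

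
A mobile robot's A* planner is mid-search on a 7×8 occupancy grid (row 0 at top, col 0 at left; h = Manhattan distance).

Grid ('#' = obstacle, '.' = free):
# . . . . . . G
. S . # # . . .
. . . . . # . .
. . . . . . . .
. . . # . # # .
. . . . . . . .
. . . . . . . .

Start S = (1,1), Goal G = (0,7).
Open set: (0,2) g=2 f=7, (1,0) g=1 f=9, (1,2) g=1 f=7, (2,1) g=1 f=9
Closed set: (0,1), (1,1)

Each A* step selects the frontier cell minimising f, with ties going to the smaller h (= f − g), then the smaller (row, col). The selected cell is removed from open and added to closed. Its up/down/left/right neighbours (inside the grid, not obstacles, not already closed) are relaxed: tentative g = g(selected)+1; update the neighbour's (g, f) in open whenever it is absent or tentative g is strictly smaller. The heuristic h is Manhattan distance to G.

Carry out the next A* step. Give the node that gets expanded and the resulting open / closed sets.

step 1: expand (0,2) (f=7, h=5) → closed; open now [(0,3) g=3 f=7, (1,0) g=1 f=9, (1,2) g=1 f=7, (2,1) g=1 f=9]

expanded=(0,2); open=[(0,3) g=3 f=7, (1,0) g=1 f=9, (1,2) g=1 f=7, (2,1) g=1 f=9]; closed=[(0,1), (0,2), (1,1)]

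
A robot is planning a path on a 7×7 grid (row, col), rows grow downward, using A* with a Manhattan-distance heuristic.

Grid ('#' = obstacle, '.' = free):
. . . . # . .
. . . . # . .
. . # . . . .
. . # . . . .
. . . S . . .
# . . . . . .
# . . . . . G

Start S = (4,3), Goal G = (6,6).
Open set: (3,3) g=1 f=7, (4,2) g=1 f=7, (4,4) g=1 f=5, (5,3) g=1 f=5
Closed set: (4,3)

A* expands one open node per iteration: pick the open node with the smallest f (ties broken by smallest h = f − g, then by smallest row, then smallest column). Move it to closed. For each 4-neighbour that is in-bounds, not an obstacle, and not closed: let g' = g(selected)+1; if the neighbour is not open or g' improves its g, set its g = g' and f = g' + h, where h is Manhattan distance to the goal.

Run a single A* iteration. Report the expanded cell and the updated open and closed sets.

step 1: expand (4,4) (f=5, h=4) → closed; open now [(3,3) g=1 f=7, (3,4) g=2 f=7, (4,2) g=1 f=7, (4,5) g=2 f=5, (5,3) g=1 f=5, (5,4) g=2 f=5]

expanded=(4,4); open=[(3,3) g=1 f=7, (3,4) g=2 f=7, (4,2) g=1 f=7, (4,5) g=2 f=5, (5,3) g=1 f=5, (5,4) g=2 f=5]; closed=[(4,3), (4,4)]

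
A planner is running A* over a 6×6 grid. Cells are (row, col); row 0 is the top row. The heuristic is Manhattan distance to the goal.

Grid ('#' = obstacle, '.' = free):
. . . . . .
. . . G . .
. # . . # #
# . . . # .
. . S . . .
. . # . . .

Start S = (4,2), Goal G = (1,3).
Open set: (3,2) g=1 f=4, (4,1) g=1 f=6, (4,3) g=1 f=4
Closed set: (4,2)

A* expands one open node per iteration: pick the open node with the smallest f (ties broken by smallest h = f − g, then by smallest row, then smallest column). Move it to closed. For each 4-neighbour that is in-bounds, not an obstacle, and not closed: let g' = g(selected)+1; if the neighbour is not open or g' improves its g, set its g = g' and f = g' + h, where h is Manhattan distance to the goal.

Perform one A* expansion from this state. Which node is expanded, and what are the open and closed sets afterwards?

expanded=(3,2); open=[(2,2) g=2 f=4, (3,1) g=2 f=6, (3,3) g=2 f=4, (4,1) g=1 f=6, (4,3) g=1 f=4]; closed=[(3,2), (4,2)]

step 1: expand (3,2) (f=4, h=3) → closed; open now [(2,2) g=2 f=4, (3,1) g=2 f=6, (3,3) g=2 f=4, (4,1) g=1 f=6, (4,3) g=1 f=4]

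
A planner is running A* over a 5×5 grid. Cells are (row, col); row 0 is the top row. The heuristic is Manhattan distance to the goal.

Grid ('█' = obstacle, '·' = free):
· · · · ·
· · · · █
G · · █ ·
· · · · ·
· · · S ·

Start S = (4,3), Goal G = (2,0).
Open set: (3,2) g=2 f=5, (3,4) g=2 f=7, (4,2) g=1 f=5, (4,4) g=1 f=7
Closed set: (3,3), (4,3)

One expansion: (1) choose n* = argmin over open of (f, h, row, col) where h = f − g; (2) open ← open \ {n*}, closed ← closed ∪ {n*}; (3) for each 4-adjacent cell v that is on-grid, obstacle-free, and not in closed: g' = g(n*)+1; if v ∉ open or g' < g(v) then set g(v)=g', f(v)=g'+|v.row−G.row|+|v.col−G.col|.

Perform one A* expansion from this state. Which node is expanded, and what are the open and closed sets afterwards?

step 1: expand (3,2) (f=5, h=3) → closed; open now [(2,2) g=3 f=5, (3,1) g=3 f=5, (3,4) g=2 f=7, (4,2) g=1 f=5, (4,4) g=1 f=7]

expanded=(3,2); open=[(2,2) g=3 f=5, (3,1) g=3 f=5, (3,4) g=2 f=7, (4,2) g=1 f=5, (4,4) g=1 f=7]; closed=[(3,2), (3,3), (4,3)]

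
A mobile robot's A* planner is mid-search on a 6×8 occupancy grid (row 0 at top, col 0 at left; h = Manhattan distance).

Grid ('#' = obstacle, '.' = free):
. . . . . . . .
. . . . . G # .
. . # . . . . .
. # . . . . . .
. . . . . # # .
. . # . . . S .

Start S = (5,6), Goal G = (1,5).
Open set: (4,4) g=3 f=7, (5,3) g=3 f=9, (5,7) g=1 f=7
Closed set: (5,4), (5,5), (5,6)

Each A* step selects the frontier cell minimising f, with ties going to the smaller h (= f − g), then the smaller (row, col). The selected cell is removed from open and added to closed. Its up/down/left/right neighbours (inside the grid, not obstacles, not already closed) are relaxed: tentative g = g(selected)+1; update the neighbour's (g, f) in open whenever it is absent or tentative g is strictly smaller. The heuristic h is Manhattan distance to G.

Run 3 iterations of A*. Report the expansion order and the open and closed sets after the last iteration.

order=[(4,4) → (3,4) → (2,4)]; open=[(1,4) g=6 f=7, (2,3) g=6 f=9, (2,5) g=6 f=7, (3,3) g=5 f=9, (3,5) g=5 f=7, (4,3) g=4 f=9, (5,3) g=3 f=9, (5,7) g=1 f=7]; closed=[(2,4), (3,4), (4,4), (5,4), (5,5), (5,6)]

step 1: expand (4,4) (f=7, h=4) → closed; open now [(3,4) g=4 f=7, (4,3) g=4 f=9, (5,3) g=3 f=9, (5,7) g=1 f=7]
step 2: expand (3,4) (f=7, h=3) → closed; open now [(2,4) g=5 f=7, (3,3) g=5 f=9, (3,5) g=5 f=7, (4,3) g=4 f=9, (5,3) g=3 f=9, (5,7) g=1 f=7]
step 3: expand (2,4) (f=7, h=2) → closed; open now [(1,4) g=6 f=7, (2,3) g=6 f=9, (2,5) g=6 f=7, (3,3) g=5 f=9, (3,5) g=5 f=7, (4,3) g=4 f=9, (5,3) g=3 f=9, (5,7) g=1 f=7]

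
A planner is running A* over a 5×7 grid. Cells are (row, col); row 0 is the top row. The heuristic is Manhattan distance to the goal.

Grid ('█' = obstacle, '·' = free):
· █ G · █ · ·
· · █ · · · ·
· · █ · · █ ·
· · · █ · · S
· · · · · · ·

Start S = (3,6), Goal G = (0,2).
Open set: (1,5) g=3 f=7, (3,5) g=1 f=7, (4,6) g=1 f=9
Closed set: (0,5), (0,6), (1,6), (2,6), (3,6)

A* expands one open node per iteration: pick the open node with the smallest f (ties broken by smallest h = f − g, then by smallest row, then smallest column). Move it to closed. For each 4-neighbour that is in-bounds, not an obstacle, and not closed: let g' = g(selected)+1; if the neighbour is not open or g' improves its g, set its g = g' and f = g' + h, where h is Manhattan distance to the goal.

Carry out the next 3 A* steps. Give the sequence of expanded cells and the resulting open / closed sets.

step 1: expand (1,5) (f=7, h=4) → closed; open now [(1,4) g=4 f=7, (3,5) g=1 f=7, (4,6) g=1 f=9]
step 2: expand (1,4) (f=7, h=3) → closed; open now [(1,3) g=5 f=7, (2,4) g=5 f=9, (3,5) g=1 f=7, (4,6) g=1 f=9]
step 3: expand (1,3) (f=7, h=2) → closed; open now [(0,3) g=6 f=7, (2,3) g=6 f=9, (2,4) g=5 f=9, (3,5) g=1 f=7, (4,6) g=1 f=9]

order=[(1,5) → (1,4) → (1,3)]; open=[(0,3) g=6 f=7, (2,3) g=6 f=9, (2,4) g=5 f=9, (3,5) g=1 f=7, (4,6) g=1 f=9]; closed=[(0,5), (0,6), (1,3), (1,4), (1,5), (1,6), (2,6), (3,6)]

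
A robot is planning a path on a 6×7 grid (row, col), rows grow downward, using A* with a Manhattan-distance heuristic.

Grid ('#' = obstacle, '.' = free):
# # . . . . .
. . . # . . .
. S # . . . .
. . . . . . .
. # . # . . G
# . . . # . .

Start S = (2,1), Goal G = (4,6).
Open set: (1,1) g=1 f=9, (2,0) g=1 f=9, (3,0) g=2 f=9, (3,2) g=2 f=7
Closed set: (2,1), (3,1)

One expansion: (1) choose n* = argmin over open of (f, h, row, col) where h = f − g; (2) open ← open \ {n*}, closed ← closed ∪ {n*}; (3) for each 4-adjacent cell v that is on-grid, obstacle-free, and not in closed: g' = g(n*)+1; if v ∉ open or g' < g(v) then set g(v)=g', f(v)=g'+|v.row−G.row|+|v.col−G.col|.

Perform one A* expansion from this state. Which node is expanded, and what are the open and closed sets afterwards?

step 1: expand (3,2) (f=7, h=5) → closed; open now [(1,1) g=1 f=9, (2,0) g=1 f=9, (3,0) g=2 f=9, (3,3) g=3 f=7, (4,2) g=3 f=7]

expanded=(3,2); open=[(1,1) g=1 f=9, (2,0) g=1 f=9, (3,0) g=2 f=9, (3,3) g=3 f=7, (4,2) g=3 f=7]; closed=[(2,1), (3,1), (3,2)]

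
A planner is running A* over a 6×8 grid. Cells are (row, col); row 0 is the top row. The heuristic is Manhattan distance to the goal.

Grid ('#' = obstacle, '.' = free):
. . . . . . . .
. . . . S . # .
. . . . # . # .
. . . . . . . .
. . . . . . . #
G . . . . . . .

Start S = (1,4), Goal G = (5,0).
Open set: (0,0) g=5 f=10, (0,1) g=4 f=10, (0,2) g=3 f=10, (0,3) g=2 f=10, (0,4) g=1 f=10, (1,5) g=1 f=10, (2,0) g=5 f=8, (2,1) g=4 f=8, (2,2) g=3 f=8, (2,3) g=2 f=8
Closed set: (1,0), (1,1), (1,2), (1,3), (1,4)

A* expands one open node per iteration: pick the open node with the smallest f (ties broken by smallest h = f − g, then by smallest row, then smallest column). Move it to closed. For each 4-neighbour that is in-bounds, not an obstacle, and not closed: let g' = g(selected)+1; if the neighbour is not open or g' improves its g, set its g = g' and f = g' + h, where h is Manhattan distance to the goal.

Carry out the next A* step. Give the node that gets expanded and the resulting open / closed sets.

step 1: expand (2,0) (f=8, h=3) → closed; open now [(0,0) g=5 f=10, (0,1) g=4 f=10, (0,2) g=3 f=10, (0,3) g=2 f=10, (0,4) g=1 f=10, (1,5) g=1 f=10, (2,1) g=4 f=8, (2,2) g=3 f=8, (2,3) g=2 f=8, (3,0) g=6 f=8]

expanded=(2,0); open=[(0,0) g=5 f=10, (0,1) g=4 f=10, (0,2) g=3 f=10, (0,3) g=2 f=10, (0,4) g=1 f=10, (1,5) g=1 f=10, (2,1) g=4 f=8, (2,2) g=3 f=8, (2,3) g=2 f=8, (3,0) g=6 f=8]; closed=[(1,0), (1,1), (1,2), (1,3), (1,4), (2,0)]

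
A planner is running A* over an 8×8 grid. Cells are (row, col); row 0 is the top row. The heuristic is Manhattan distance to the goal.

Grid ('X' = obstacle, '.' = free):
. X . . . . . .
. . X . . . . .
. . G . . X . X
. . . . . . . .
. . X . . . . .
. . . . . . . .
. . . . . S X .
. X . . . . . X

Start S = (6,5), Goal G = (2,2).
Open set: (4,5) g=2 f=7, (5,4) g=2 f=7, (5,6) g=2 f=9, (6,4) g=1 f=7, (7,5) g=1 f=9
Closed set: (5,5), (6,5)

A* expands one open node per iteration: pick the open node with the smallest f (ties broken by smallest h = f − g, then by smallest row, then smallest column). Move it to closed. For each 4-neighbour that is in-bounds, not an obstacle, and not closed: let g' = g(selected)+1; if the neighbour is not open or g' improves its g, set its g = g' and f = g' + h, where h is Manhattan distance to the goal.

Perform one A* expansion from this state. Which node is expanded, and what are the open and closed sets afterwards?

step 1: expand (4,5) (f=7, h=5) → closed; open now [(3,5) g=3 f=7, (4,4) g=3 f=7, (4,6) g=3 f=9, (5,4) g=2 f=7, (5,6) g=2 f=9, (6,4) g=1 f=7, (7,5) g=1 f=9]

expanded=(4,5); open=[(3,5) g=3 f=7, (4,4) g=3 f=7, (4,6) g=3 f=9, (5,4) g=2 f=7, (5,6) g=2 f=9, (6,4) g=1 f=7, (7,5) g=1 f=9]; closed=[(4,5), (5,5), (6,5)]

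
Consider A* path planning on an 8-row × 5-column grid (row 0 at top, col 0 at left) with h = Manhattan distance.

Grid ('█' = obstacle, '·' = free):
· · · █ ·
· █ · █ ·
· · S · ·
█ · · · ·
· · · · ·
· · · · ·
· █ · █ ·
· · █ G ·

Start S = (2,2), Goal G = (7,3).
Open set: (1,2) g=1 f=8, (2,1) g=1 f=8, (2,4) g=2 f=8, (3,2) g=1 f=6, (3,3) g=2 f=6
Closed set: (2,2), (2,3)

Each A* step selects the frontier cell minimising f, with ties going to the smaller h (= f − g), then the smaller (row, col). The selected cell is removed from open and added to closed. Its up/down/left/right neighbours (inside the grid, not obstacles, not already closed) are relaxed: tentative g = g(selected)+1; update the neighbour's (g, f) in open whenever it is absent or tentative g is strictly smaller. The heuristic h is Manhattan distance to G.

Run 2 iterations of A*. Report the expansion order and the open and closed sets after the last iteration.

order=[(3,3) → (4,3)]; open=[(1,2) g=1 f=8, (2,1) g=1 f=8, (2,4) g=2 f=8, (3,2) g=1 f=6, (3,4) g=3 f=8, (4,2) g=4 f=8, (4,4) g=4 f=8, (5,3) g=4 f=6]; closed=[(2,2), (2,3), (3,3), (4,3)]

step 1: expand (3,3) (f=6, h=4) → closed; open now [(1,2) g=1 f=8, (2,1) g=1 f=8, (2,4) g=2 f=8, (3,2) g=1 f=6, (3,4) g=3 f=8, (4,3) g=3 f=6]
step 2: expand (4,3) (f=6, h=3) → closed; open now [(1,2) g=1 f=8, (2,1) g=1 f=8, (2,4) g=2 f=8, (3,2) g=1 f=6, (3,4) g=3 f=8, (4,2) g=4 f=8, (4,4) g=4 f=8, (5,3) g=4 f=6]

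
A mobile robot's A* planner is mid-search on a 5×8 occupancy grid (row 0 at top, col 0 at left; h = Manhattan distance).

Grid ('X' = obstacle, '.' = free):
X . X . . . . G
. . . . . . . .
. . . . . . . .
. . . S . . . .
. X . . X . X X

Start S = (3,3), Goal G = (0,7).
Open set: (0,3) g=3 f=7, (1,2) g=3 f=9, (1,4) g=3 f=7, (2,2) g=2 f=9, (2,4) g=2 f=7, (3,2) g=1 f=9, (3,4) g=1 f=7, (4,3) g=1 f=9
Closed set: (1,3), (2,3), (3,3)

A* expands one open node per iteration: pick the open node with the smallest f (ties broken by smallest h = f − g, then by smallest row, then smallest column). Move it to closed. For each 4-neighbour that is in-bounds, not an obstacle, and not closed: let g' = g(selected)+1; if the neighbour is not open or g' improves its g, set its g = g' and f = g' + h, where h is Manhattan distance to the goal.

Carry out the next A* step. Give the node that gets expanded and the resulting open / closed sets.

expanded=(0,3); open=[(0,4) g=4 f=7, (1,2) g=3 f=9, (1,4) g=3 f=7, (2,2) g=2 f=9, (2,4) g=2 f=7, (3,2) g=1 f=9, (3,4) g=1 f=7, (4,3) g=1 f=9]; closed=[(0,3), (1,3), (2,3), (3,3)]

step 1: expand (0,3) (f=7, h=4) → closed; open now [(0,4) g=4 f=7, (1,2) g=3 f=9, (1,4) g=3 f=7, (2,2) g=2 f=9, (2,4) g=2 f=7, (3,2) g=1 f=9, (3,4) g=1 f=7, (4,3) g=1 f=9]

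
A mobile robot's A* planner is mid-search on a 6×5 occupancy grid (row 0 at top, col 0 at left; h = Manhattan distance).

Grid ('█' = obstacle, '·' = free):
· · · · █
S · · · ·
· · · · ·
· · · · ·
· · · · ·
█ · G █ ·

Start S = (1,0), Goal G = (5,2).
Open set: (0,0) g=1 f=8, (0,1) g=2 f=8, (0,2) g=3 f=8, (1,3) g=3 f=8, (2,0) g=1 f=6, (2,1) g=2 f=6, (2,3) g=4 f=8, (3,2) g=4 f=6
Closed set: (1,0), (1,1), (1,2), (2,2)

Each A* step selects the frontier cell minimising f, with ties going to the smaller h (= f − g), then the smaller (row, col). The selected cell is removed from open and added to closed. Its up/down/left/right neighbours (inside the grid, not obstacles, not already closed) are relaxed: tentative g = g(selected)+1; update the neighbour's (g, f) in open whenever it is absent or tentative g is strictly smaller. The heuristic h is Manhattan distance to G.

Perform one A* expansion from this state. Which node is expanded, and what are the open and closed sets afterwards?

expanded=(3,2); open=[(0,0) g=1 f=8, (0,1) g=2 f=8, (0,2) g=3 f=8, (1,3) g=3 f=8, (2,0) g=1 f=6, (2,1) g=2 f=6, (2,3) g=4 f=8, (3,1) g=5 f=8, (3,3) g=5 f=8, (4,2) g=5 f=6]; closed=[(1,0), (1,1), (1,2), (2,2), (3,2)]

step 1: expand (3,2) (f=6, h=2) → closed; open now [(0,0) g=1 f=8, (0,1) g=2 f=8, (0,2) g=3 f=8, (1,3) g=3 f=8, (2,0) g=1 f=6, (2,1) g=2 f=6, (2,3) g=4 f=8, (3,1) g=5 f=8, (3,3) g=5 f=8, (4,2) g=5 f=6]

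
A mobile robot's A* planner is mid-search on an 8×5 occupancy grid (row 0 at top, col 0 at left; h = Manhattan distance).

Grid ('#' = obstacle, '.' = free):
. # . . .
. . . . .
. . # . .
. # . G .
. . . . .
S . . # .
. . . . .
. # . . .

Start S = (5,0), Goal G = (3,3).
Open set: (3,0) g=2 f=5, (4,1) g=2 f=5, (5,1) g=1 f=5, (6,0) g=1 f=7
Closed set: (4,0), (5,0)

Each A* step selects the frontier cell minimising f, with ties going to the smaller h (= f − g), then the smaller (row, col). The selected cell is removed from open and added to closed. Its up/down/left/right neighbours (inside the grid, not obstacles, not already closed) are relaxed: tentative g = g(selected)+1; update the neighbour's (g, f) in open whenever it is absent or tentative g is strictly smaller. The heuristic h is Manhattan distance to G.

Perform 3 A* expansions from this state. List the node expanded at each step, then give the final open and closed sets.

step 1: expand (3,0) (f=5, h=3) → closed; open now [(2,0) g=3 f=7, (4,1) g=2 f=5, (5,1) g=1 f=5, (6,0) g=1 f=7]
step 2: expand (4,1) (f=5, h=3) → closed; open now [(2,0) g=3 f=7, (4,2) g=3 f=5, (5,1) g=1 f=5, (6,0) g=1 f=7]
step 3: expand (4,2) (f=5, h=2) → closed; open now [(2,0) g=3 f=7, (3,2) g=4 f=5, (4,3) g=4 f=5, (5,1) g=1 f=5, (5,2) g=4 f=7, (6,0) g=1 f=7]

order=[(3,0) → (4,1) → (4,2)]; open=[(2,0) g=3 f=7, (3,2) g=4 f=5, (4,3) g=4 f=5, (5,1) g=1 f=5, (5,2) g=4 f=7, (6,0) g=1 f=7]; closed=[(3,0), (4,0), (4,1), (4,2), (5,0)]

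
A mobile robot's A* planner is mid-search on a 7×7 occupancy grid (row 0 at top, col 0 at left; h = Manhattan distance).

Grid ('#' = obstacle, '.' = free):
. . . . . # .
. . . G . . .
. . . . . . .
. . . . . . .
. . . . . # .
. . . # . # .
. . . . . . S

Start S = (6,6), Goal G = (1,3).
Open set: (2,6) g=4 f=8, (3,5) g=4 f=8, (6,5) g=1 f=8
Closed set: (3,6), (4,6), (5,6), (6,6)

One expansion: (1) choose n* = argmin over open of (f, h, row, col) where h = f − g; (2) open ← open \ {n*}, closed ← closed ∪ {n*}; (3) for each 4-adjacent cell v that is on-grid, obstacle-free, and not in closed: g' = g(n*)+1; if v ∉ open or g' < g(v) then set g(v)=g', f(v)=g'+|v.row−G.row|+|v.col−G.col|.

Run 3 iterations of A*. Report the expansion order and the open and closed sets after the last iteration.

step 1: expand (2,6) (f=8, h=4) → closed; open now [(1,6) g=5 f=8, (2,5) g=5 f=8, (3,5) g=4 f=8, (6,5) g=1 f=8]
step 2: expand (1,6) (f=8, h=3) → closed; open now [(0,6) g=6 f=10, (1,5) g=6 f=8, (2,5) g=5 f=8, (3,5) g=4 f=8, (6,5) g=1 f=8]
step 3: expand (1,5) (f=8, h=2) → closed; open now [(0,6) g=6 f=10, (1,4) g=7 f=8, (2,5) g=5 f=8, (3,5) g=4 f=8, (6,5) g=1 f=8]

order=[(2,6) → (1,6) → (1,5)]; open=[(0,6) g=6 f=10, (1,4) g=7 f=8, (2,5) g=5 f=8, (3,5) g=4 f=8, (6,5) g=1 f=8]; closed=[(1,5), (1,6), (2,6), (3,6), (4,6), (5,6), (6,6)]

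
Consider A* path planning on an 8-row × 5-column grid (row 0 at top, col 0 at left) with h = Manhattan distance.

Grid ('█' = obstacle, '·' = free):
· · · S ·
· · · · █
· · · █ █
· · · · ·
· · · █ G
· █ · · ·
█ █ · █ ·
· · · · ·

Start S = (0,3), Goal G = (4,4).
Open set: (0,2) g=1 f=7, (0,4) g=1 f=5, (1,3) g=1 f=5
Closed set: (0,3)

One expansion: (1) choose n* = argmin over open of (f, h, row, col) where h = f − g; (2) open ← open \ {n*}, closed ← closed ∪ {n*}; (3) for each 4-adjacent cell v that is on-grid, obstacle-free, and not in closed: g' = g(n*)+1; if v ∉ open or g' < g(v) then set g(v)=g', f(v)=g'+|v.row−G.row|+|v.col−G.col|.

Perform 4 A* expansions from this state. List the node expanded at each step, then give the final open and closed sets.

step 1: expand (0,4) (f=5, h=4) → closed; open now [(0,2) g=1 f=7, (1,3) g=1 f=5]
step 2: expand (1,3) (f=5, h=4) → closed; open now [(0,2) g=1 f=7, (1,2) g=2 f=7]
step 3: expand (1,2) (f=7, h=5) → closed; open now [(0,2) g=1 f=7, (1,1) g=3 f=9, (2,2) g=3 f=7]
step 4: expand (2,2) (f=7, h=4) → closed; open now [(0,2) g=1 f=7, (1,1) g=3 f=9, (2,1) g=4 f=9, (3,2) g=4 f=7]

order=[(0,4) → (1,3) → (1,2) → (2,2)]; open=[(0,2) g=1 f=7, (1,1) g=3 f=9, (2,1) g=4 f=9, (3,2) g=4 f=7]; closed=[(0,3), (0,4), (1,2), (1,3), (2,2)]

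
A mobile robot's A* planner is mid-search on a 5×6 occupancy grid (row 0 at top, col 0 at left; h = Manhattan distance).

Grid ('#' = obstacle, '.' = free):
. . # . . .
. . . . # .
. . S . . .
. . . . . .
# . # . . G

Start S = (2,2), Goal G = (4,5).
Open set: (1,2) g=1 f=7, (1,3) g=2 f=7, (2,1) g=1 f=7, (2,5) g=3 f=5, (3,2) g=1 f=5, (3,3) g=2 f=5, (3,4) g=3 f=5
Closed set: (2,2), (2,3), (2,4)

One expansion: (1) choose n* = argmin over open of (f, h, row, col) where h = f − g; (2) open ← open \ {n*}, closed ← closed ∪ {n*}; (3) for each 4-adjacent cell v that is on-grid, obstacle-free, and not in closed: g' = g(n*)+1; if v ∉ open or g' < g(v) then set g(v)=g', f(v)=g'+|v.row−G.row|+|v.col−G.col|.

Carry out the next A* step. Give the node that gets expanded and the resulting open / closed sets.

expanded=(2,5); open=[(1,2) g=1 f=7, (1,3) g=2 f=7, (1,5) g=4 f=7, (2,1) g=1 f=7, (3,2) g=1 f=5, (3,3) g=2 f=5, (3,4) g=3 f=5, (3,5) g=4 f=5]; closed=[(2,2), (2,3), (2,4), (2,5)]

step 1: expand (2,5) (f=5, h=2) → closed; open now [(1,2) g=1 f=7, (1,3) g=2 f=7, (1,5) g=4 f=7, (2,1) g=1 f=7, (3,2) g=1 f=5, (3,3) g=2 f=5, (3,4) g=3 f=5, (3,5) g=4 f=5]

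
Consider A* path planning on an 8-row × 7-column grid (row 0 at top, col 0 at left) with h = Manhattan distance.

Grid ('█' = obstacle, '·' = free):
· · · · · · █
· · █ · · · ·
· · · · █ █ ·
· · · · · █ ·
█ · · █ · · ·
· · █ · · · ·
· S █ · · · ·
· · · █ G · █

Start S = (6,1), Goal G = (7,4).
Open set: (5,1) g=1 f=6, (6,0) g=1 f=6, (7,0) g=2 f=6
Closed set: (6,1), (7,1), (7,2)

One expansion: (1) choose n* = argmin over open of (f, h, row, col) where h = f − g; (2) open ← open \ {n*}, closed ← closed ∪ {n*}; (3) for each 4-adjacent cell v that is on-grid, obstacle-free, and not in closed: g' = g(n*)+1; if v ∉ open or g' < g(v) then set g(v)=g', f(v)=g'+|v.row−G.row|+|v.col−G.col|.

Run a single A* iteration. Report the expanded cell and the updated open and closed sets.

step 1: expand (7,0) (f=6, h=4) → closed; open now [(5,1) g=1 f=6, (6,0) g=1 f=6]

expanded=(7,0); open=[(5,1) g=1 f=6, (6,0) g=1 f=6]; closed=[(6,1), (7,0), (7,1), (7,2)]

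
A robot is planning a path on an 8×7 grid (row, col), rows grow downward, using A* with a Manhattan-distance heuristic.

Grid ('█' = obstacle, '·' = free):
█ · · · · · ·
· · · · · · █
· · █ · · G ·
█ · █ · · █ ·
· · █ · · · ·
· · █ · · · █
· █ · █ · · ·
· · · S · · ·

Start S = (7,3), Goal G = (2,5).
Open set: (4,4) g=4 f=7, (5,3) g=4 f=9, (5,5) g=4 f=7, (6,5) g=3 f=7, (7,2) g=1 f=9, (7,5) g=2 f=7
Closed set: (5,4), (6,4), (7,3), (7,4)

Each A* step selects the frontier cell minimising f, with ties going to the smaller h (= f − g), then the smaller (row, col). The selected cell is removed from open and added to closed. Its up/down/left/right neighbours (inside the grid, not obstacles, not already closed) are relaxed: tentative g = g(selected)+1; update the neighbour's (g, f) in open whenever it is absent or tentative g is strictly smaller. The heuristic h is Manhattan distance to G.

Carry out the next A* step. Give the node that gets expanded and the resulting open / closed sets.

expanded=(4,4); open=[(3,4) g=5 f=7, (4,3) g=5 f=9, (4,5) g=5 f=7, (5,3) g=4 f=9, (5,5) g=4 f=7, (6,5) g=3 f=7, (7,2) g=1 f=9, (7,5) g=2 f=7]; closed=[(4,4), (5,4), (6,4), (7,3), (7,4)]

step 1: expand (4,4) (f=7, h=3) → closed; open now [(3,4) g=5 f=7, (4,3) g=5 f=9, (4,5) g=5 f=7, (5,3) g=4 f=9, (5,5) g=4 f=7, (6,5) g=3 f=7, (7,2) g=1 f=9, (7,5) g=2 f=7]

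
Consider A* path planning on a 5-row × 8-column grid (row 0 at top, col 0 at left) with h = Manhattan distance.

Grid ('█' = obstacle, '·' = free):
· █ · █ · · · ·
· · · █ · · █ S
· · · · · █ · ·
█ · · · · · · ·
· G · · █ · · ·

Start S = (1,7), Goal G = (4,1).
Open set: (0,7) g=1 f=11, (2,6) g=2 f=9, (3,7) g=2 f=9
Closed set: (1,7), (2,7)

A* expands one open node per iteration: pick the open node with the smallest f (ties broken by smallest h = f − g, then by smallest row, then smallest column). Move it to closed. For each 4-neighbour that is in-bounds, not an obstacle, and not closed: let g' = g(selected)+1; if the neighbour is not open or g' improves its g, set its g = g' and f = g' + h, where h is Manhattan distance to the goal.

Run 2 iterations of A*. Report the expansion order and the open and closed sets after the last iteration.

order=[(2,6) → (3,6)]; open=[(0,7) g=1 f=11, (3,5) g=4 f=9, (3,7) g=2 f=9, (4,6) g=4 f=9]; closed=[(1,7), (2,6), (2,7), (3,6)]

step 1: expand (2,6) (f=9, h=7) → closed; open now [(0,7) g=1 f=11, (3,6) g=3 f=9, (3,7) g=2 f=9]
step 2: expand (3,6) (f=9, h=6) → closed; open now [(0,7) g=1 f=11, (3,5) g=4 f=9, (3,7) g=2 f=9, (4,6) g=4 f=9]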